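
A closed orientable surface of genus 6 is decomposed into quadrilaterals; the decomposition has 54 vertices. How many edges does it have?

χ = 2 − 2·6 = -10, and every face is a square so 4F = 2E.
V − E + F = -10 with E = 4F/2 gives 54 − (4/2 − 1)·F = -10, so F = 64 and E = 128.

128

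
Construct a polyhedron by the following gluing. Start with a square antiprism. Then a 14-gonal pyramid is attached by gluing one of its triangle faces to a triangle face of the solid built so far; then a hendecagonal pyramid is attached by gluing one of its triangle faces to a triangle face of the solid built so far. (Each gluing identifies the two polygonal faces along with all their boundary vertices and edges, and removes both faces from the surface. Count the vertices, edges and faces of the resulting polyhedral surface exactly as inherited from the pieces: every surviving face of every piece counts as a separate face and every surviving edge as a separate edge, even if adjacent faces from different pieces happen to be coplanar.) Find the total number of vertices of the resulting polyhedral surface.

A square antiprism: V=8, E=16, F=10.
Attach a 14-gonal pyramid (V=15, E=28, F=15) along a 3-gon: merge 3 vertices and 3 edges, delete both glued faces → V=20, E=41, F=23.
Attach a hendecagonal pyramid (V=12, E=22, F=12) along a 3-gon: merge 3 vertices and 3 edges, delete both glued faces → V=29, E=60, F=33.
Check: V − E + F = 29 − 60 + 33 = 2.

29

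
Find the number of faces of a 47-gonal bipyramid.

A bipyramid over an n-gon has 2n triangular faces and n + 2 vertices: V = 47 + 2 = 49, E = 3·47 = 141, F = 2·47 = 94.

94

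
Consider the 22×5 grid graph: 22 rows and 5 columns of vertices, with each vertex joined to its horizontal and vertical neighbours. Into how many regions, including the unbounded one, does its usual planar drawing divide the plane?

The grid has V = 22·5 = 110 vertices and E = 22·4 + 5·21 = 193 edges.
F = 2 − V + E = 2 − 110 + 193 = 85.

85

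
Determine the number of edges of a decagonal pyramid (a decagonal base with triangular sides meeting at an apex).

A pyramid on an n-gon base has one n-gon and n triangles: V = 10 + 1 = 11, E = 2·10 = 20, F = 10 + 1 = 11.

20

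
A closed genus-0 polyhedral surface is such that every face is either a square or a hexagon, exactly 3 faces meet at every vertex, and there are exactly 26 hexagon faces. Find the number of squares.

6

Let x be the number of squares; then F = 26 + x.
Edge–face incidences: 2E = 6·26 + 4·x = 156 + 4x.
Every vertex has degree 3, so 3V = 2E.
Euler: V − E + F = 2 ⇒ (2E)/3 − E + (26 + x) = 2.
Multiply by 6: 2·(2E) − 3·(2E) + 6·(26 + x) = 12, i.e. 156 + 6x − (156 + 4x) = 12.
Collecting terms: 2x = 12, so x = 6.
Then 2E = 156 + 4·6 = 180, so E = 90, V = 2E/3 = 60, F = 26 + 6 = 32.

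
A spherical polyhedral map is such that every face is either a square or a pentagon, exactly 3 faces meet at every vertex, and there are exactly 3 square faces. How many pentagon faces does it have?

6

Let x be the number of pentagons; then F = 3 + x.
Edge–face incidences: 2E = 4·3 + 5·x = 12 + 5x.
Every vertex has degree 3, so 3V = 2E.
Euler: V − E + F = 2 ⇒ (2E)/3 − E + (3 + x) = 2.
Multiply by 6: 2·(2E) − 3·(2E) + 6·(3 + x) = 12, i.e. 18 + 6x − (12 + 5x) = 12.
Collecting terms: x + 6 = 12, so x = 6.
Then 2E = 12 + 5·6 = 42, so E = 21, V = 2E/3 = 14, F = 3 + 6 = 9.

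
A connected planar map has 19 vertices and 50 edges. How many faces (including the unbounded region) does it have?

Euler's formula for a connected plane graph: V − E + F = 2, so F = 2 − 19 + 50 = 33.

33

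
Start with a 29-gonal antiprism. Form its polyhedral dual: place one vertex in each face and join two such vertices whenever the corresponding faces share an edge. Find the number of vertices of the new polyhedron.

60

The base solid has V = 58, E = 116, F = 60.
The dual swaps V and F and preserves E: V′ = F = 60, E′ = E = 116, F′ = V = 58.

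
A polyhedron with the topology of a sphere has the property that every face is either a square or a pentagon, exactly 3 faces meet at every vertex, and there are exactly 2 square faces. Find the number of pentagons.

Let x be the number of pentagons; then F = 2 + x.
Edge–face incidences: 2E = 4·2 + 5·x = 8 + 5x.
Every vertex has degree 3, so 3V = 2E.
Euler: V − E + F = 2 ⇒ (2E)/3 − E + (2 + x) = 2.
Multiply by 6: 2·(2E) − 3·(2E) + 6·(2 + x) = 12, i.e. 12 + 6x − (8 + 5x) = 12.
Collecting terms: x + 4 = 12, so x = 8.
Then 2E = 8 + 5·8 = 48, so E = 24, V = 2E/3 = 16, F = 2 + 8 = 10.

8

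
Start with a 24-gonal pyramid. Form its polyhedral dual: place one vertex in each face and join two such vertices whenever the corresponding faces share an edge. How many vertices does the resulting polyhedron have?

25

The base solid has V = 25, E = 48, F = 25.
The dual swaps V and F and preserves E: V′ = F = 25, E′ = E = 48, F′ = V = 25.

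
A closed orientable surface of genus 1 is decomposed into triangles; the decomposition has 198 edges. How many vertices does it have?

66

χ = 2 − 2·1 = 0, and every face is a triangle so 3F = 2E.
F = 2E/3 = 132. Then V = 0 + E − F = 0 + 198 − 132 = 66.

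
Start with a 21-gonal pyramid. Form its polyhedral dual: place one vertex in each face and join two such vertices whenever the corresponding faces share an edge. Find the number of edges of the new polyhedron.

The base solid has V = 22, E = 42, F = 22.
The dual swaps V and F and preserves E: V′ = F = 22, E′ = E = 42, F′ = V = 22.

42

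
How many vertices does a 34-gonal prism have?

A prism on an n-gon has two n-gon bases and n rectangular sides: V = 2·34 = 68, E = 3·34 = 102, F = 34 + 2 = 36.

68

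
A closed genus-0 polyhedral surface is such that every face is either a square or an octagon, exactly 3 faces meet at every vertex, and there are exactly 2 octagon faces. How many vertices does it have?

Let x be the number of squares; then F = 2 + x.
Edge–face incidences: 2E = 8·2 + 4·x = 16 + 4x.
Every vertex has degree 3, so 3V = 2E.
Euler: V − E + F = 2 ⇒ (2E)/3 − E + (2 + x) = 2.
Multiply by 6: 2·(2E) − 3·(2E) + 6·(2 + x) = 12, i.e. 12 + 6x − (16 + 4x) = 12.
Collecting terms: 2x − 4 = 12, so 2x = 16, so x = 8.
Then 2E = 16 + 4·8 = 48, so E = 24, V = 2E/3 = 16, F = 2 + 8 = 10.

16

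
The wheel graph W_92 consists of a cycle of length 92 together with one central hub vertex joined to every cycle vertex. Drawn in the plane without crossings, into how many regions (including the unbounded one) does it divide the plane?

93

W_92 has V = 92 + 1 = 93 vertices and E = 2·92 = 184 edges.
By Euler's formula F = 2 − V + E = 2 − 93 + 184 = 93.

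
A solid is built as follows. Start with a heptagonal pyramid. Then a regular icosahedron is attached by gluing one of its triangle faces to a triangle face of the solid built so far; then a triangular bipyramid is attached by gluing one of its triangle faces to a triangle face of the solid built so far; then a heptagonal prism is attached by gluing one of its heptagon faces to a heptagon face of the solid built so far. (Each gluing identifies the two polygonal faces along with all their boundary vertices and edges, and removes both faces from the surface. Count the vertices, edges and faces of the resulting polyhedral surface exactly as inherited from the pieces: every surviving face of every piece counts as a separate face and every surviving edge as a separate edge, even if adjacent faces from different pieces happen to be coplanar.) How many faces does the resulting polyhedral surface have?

A heptagonal pyramid: V=8, E=14, F=8.
Attach a regular icosahedron (V=12, E=30, F=20) along a 3-gon: merge 3 vertices and 3 edges, delete both glued faces → V=17, E=41, F=26.
Attach a triangular bipyramid (V=5, E=9, F=6) along a 3-gon: merge 3 vertices and 3 edges, delete both glued faces → V=19, E=47, F=30.
Attach a heptagonal prism (V=14, E=21, F=9) along a 7-gon: merge 7 vertices and 7 edges, delete both glued faces → V=26, E=61, F=37.
Check: V − E + F = 26 − 61 + 37 = 2.

37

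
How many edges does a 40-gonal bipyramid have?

A bipyramid over an n-gon has 2n triangular faces and n + 2 vertices: V = 40 + 2 = 42, E = 3·40 = 120, F = 2·40 = 80.

120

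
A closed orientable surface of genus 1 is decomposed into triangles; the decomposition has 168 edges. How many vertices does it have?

χ = 2 − 2·1 = 0, and every face is a triangle so 3F = 2E.
F = 2E/3 = 112. Then V = 0 + E − F = 0 + 168 − 112 = 56.

56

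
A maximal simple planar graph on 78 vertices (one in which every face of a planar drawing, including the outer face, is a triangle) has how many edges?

228

In a plane triangulation 3F = 2E and V − E + F = 2, so E = 3V − 6 = 3·78 − 6 = 228.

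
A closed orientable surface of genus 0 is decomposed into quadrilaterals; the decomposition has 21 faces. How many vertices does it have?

23

χ = 2 − 2·0 = 2, and every face is a square so 4F = 2E.
E = 4·21/2 = 42. Then V = 2 + E − F = 2 + 42 − 21 = 23.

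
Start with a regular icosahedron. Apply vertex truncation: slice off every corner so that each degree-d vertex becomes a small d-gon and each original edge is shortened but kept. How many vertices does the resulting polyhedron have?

60

The base solid has V = 12, E = 30, F = 20.
Truncation replaces each original edge-end by a new vertex, so V′ = 2E = 60.
Each original edge survives, and each old vertex of degree d contributes d new edges; summing degrees gives Σd = 2E, so E′ = E + 2E = 3E = 90.
Each original face survives and each original vertex becomes one new face: F′ = F + V = 32.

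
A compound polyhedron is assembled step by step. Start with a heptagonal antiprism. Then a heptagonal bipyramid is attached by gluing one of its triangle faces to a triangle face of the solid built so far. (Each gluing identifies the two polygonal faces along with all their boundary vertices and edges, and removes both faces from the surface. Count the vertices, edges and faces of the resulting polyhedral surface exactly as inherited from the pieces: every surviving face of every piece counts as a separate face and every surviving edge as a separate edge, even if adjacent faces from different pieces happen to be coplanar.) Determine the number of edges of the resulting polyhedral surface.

A heptagonal antiprism: V=14, E=28, F=16.
Attach a heptagonal bipyramid (V=9, E=21, F=14) along a 3-gon: merge 3 vertices and 3 edges, delete both glued faces → V=20, E=46, F=28.
Check: V − E + F = 20 − 46 + 28 = 2.

46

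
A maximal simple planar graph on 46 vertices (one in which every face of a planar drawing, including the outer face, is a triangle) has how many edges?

In a plane triangulation 3F = 2E and V − E + F = 2, so E = 3V − 6 = 3·46 − 6 = 132.

132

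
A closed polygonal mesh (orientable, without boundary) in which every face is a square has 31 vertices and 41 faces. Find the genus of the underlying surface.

6

Every face is a square, so 2E = 4·41 = 164, giving E = 82.
χ = V − E + F = 31 − 82 + 41 = -10.
For a closed orientable surface χ = 2 − 2g, so g = (2 − (-10))/2 = 6.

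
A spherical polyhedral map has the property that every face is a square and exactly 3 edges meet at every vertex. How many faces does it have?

Each face has 4 edges and each edge borders two faces, so 2E = 4F.
Each vertex has degree 3, so 3V = 2E and hence V = 4F/3.
Euler: V − E + F = 2 ⇒ (4F/3) − (4F/2) + F = 2.
Multiply by 6: (8 − 12 + 6)F = 12, i.e. 2F = 12.
So F = 6, E = 4·6/2 = 12, V = 4·6/3 = 8.

6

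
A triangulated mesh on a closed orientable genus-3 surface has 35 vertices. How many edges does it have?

χ = 2 − 2·3 = -4, and every face is a triangle so 3F = 2E.
V − E + F = -4 with E = 3F/2 gives 35 − (3/2 − 1)·F = -4, so F = 78 and E = 117.

117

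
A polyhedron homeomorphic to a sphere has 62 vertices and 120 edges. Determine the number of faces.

Here V − E + F = 2.
F = 2 − V + E = 2 − 62 + 120 = 60.

60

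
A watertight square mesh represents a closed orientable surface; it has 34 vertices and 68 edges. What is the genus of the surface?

Every face is a square and each edge borders two faces, so 4F = 2·68, giving F = 34.
χ = V − E + F = 34 − 68 + 34 = 0.
For a closed orientable surface χ = 2 − 2g, so g = (2 − (0))/2 = 1.

1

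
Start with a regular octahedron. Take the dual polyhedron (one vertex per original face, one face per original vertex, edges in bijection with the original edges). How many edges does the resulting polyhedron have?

12

The base solid has V = 6, E = 12, F = 8.
The dual swaps V and F and preserves E: V′ = F = 8, E′ = E = 12, F′ = V = 6.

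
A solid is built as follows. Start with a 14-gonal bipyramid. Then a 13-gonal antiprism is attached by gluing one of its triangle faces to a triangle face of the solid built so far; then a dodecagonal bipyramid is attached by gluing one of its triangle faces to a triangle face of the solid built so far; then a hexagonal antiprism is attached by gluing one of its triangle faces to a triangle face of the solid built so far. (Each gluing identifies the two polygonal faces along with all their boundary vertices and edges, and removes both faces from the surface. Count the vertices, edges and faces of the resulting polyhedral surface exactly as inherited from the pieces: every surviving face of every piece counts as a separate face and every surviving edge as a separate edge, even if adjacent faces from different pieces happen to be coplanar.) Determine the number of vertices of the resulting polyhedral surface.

A 14-gonal bipyramid: V=16, E=42, F=28.
Attach a 13-gonal antiprism (V=26, E=52, F=28) along a 3-gon: merge 3 vertices and 3 edges, delete both glued faces → V=39, E=91, F=54.
Attach a dodecagonal bipyramid (V=14, E=36, F=24) along a 3-gon: merge 3 vertices and 3 edges, delete both glued faces → V=50, E=124, F=76.
Attach a hexagonal antiprism (V=12, E=24, F=14) along a 3-gon: merge 3 vertices and 3 edges, delete both glued faces → V=59, E=145, F=88.
Check: V − E + F = 59 − 145 + 88 = 2.

59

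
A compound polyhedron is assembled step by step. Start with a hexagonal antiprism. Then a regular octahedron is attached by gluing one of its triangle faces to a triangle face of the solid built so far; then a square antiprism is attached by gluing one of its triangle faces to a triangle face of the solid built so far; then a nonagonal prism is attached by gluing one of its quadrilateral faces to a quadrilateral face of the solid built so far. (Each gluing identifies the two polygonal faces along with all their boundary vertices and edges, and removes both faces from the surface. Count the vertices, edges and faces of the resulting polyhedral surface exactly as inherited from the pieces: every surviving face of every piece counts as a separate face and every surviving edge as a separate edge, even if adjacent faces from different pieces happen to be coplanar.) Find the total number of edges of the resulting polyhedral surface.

69

A hexagonal antiprism: V=12, E=24, F=14.
Attach a regular octahedron (V=6, E=12, F=8) along a 3-gon: merge 3 vertices and 3 edges, delete both glued faces → V=15, E=33, F=20.
Attach a square antiprism (V=8, E=16, F=10) along a 3-gon: merge 3 vertices and 3 edges, delete both glued faces → V=20, E=46, F=28.
Attach a nonagonal prism (V=18, E=27, F=11) along a 4-gon: merge 4 vertices and 4 edges, delete both glued faces → V=34, E=69, F=37.
Check: V − E + F = 34 − 69 + 37 = 2.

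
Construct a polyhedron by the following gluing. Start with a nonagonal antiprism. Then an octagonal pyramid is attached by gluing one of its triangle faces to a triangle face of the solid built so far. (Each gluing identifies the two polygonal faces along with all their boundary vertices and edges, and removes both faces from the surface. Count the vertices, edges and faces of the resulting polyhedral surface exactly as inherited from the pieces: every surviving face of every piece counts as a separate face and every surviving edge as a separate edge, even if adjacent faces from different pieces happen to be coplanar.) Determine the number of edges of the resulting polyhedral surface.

49

A nonagonal antiprism: V=18, E=36, F=20.
Attach an octagonal pyramid (V=9, E=16, F=9) along a 3-gon: merge 3 vertices and 3 edges, delete both glued faces → V=24, E=49, F=27.
Check: V − E + F = 24 − 49 + 27 = 2.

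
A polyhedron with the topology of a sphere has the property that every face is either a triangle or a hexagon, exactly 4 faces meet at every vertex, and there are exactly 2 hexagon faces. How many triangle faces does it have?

Let x be the number of triangles; then F = 2 + x.
Edge–face incidences: 2E = 6·2 + 3·x = 12 + 3x.
Every vertex has degree 4, so 4V = 2E.
Euler: V − E + F = 2 ⇒ (2E)/4 − E + (2 + x) = 2.
Multiply by 8: 2·(2E) − 4·(2E) + 8·(2 + x) = 16, i.e. 16 + 8x − 2·(12 + 3x) = 16.
Collecting terms: 2x − 8 = 16, so 2x = 24, so x = 12.
Then 2E = 12 + 3·12 = 48, so E = 24, V = 2E/4 = 12, F = 2 + 12 = 14.

12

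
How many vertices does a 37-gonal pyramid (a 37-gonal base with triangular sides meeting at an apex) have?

38

A pyramid on an n-gon base has one n-gon and n triangles: V = 37 + 1 = 38, E = 2·37 = 74, F = 37 + 1 = 38.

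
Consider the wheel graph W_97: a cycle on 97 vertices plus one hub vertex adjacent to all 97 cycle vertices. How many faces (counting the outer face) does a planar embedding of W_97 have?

W_97 has V = 97 + 1 = 98 vertices and E = 2·97 = 194 edges.
By Euler's formula F = 2 − V + E = 2 − 98 + 194 = 98.

98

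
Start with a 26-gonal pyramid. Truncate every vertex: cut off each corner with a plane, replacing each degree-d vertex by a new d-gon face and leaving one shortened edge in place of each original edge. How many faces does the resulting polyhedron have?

54

The base solid has V = 27, E = 52, F = 27.
Truncation replaces each original edge-end by a new vertex, so V′ = 2E = 104.
Each original edge survives, and each old vertex of degree d contributes d new edges; summing degrees gives Σd = 2E, so E′ = E + 2E = 3E = 156.
Each original face survives and each original vertex becomes one new face: F′ = F + V = 54.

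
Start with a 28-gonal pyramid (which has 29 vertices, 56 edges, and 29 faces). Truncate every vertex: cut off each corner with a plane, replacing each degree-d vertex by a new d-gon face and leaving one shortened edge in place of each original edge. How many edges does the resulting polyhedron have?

168

Truncation replaces each original edge-end by a new vertex, so V′ = 2E = 112.
Each original edge survives, and each old vertex of degree d contributes d new edges; summing degrees gives Σd = 2E, so E′ = E + 2E = 3E = 168.
Each original face survives and each original vertex becomes one new face: F′ = F + V = 58.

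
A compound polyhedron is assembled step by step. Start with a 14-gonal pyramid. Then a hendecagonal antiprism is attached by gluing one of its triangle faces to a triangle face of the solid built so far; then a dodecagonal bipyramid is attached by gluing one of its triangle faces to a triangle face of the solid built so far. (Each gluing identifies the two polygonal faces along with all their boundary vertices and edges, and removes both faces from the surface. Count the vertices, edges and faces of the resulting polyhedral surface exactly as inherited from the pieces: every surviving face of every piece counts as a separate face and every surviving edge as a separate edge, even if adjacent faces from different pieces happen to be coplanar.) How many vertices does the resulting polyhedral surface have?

45

A 14-gonal pyramid: V=15, E=28, F=15.
Attach a hendecagonal antiprism (V=22, E=44, F=24) along a 3-gon: merge 3 vertices and 3 edges, delete both glued faces → V=34, E=69, F=37.
Attach a dodecagonal bipyramid (V=14, E=36, F=24) along a 3-gon: merge 3 vertices and 3 edges, delete both glued faces → V=45, E=102, F=59.
Check: V − E + F = 45 − 102 + 59 = 2.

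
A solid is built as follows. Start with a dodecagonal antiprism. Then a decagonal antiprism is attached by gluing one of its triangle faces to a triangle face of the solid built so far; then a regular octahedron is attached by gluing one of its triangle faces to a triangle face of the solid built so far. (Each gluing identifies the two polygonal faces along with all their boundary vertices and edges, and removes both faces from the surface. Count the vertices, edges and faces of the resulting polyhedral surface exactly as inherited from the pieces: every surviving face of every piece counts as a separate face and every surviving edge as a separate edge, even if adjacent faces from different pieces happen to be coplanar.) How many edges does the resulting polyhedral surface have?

94

A dodecagonal antiprism: V=24, E=48, F=26.
Attach a decagonal antiprism (V=20, E=40, F=22) along a 3-gon: merge 3 vertices and 3 edges, delete both glued faces → V=41, E=85, F=46.
Attach a regular octahedron (V=6, E=12, F=8) along a 3-gon: merge 3 vertices and 3 edges, delete both glued faces → V=44, E=94, F=52.
Check: V − E + F = 44 − 94 + 52 = 2.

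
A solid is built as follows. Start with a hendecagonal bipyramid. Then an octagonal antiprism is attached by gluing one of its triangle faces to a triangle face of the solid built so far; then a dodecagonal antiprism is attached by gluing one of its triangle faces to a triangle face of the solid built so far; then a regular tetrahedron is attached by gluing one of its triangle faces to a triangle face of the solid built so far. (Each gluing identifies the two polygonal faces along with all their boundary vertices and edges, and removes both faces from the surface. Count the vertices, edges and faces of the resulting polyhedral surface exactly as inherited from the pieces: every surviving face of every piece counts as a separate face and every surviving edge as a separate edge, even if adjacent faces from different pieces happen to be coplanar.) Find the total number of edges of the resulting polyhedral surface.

A hendecagonal bipyramid: V=13, E=33, F=22.
Attach an octagonal antiprism (V=16, E=32, F=18) along a 3-gon: merge 3 vertices and 3 edges, delete both glued faces → V=26, E=62, F=38.
Attach a dodecagonal antiprism (V=24, E=48, F=26) along a 3-gon: merge 3 vertices and 3 edges, delete both glued faces → V=47, E=107, F=62.
Attach a regular tetrahedron (V=4, E=6, F=4) along a 3-gon: merge 3 vertices and 3 edges, delete both glued faces → V=48, E=110, F=64.
Check: V − E + F = 48 − 110 + 64 = 2.

110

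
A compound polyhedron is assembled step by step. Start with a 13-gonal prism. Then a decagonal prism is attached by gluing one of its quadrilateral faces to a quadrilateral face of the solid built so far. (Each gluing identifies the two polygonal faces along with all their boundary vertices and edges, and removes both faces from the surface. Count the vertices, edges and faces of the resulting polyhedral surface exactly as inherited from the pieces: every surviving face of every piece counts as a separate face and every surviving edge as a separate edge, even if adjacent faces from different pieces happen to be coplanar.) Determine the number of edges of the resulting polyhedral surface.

A 13-gonal prism: V=26, E=39, F=15.
Attach a decagonal prism (V=20, E=30, F=12) along a 4-gon: merge 4 vertices and 4 edges, delete both glued faces → V=42, E=65, F=25.
Check: V − E + F = 42 − 65 + 25 = 2.

65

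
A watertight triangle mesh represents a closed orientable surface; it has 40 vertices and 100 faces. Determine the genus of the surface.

Every face is a triangle, so 2E = 3·100 = 300, giving E = 150.
χ = V − E + F = 40 − 150 + 100 = -10.
For a closed orientable surface χ = 2 − 2g, so g = (2 − (-10))/2 = 6.

6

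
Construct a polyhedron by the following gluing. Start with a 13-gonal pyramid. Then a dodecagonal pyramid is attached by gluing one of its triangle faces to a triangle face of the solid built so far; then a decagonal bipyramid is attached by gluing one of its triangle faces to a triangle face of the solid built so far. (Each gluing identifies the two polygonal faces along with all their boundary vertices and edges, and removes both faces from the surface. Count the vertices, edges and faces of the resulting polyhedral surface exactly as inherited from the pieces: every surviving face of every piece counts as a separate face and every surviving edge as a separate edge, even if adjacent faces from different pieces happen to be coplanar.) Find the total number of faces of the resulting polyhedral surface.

43

A 13-gonal pyramid: V=14, E=26, F=14.
Attach a dodecagonal pyramid (V=13, E=24, F=13) along a 3-gon: merge 3 vertices and 3 edges, delete both glued faces → V=24, E=47, F=25.
Attach a decagonal bipyramid (V=12, E=30, F=20) along a 3-gon: merge 3 vertices and 3 edges, delete both glued faces → V=33, E=74, F=43.
Check: V − E + F = 33 − 74 + 43 = 2.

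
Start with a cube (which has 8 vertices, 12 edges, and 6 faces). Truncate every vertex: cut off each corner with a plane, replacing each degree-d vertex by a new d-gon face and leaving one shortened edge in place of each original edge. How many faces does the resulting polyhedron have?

14

Truncation replaces each original edge-end by a new vertex, so V′ = 2E = 24.
Each original edge survives, and each old vertex of degree d contributes d new edges; summing degrees gives Σd = 2E, so E′ = E + 2E = 3E = 36.
Each original face survives and each original vertex becomes one new face: F′ = F + V = 14.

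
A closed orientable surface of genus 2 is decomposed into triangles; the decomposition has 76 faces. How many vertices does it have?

χ = 2 − 2·2 = -2, and every face is a triangle so 3F = 2E.
E = 3·76/2 = 114. Then V = -2 + E − F = -2 + 114 − 76 = 36.

36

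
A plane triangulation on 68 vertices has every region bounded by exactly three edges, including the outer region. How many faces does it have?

In a plane triangulation 3F = 2E and V − E + F = 2, so F = 2V − 4 = 2·68 − 4 = 132.

132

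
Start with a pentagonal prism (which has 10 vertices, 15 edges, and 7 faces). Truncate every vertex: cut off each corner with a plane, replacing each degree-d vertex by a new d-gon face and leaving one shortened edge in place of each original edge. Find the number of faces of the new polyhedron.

17

Truncation replaces each original edge-end by a new vertex, so V′ = 2E = 30.
Each original edge survives, and each old vertex of degree d contributes d new edges; summing degrees gives Σd = 2E, so E′ = E + 2E = 3E = 45.
Each original face survives and each original vertex becomes one new face: F′ = F + V = 17.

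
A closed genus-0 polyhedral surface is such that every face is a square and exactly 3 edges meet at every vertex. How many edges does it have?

12

Each face has 4 edges and each edge borders two faces, so 2E = 4F.
Each vertex has degree 3, so 3V = 2E and hence V = 4F/3.
Euler: V − E + F = 2 ⇒ (4F/3) − (4F/2) + F = 2.
Multiply by 6: (8 − 12 + 6)F = 12, i.e. 2F = 12.
So F = 6, E = 4·6/2 = 12, V = 4·6/3 = 8.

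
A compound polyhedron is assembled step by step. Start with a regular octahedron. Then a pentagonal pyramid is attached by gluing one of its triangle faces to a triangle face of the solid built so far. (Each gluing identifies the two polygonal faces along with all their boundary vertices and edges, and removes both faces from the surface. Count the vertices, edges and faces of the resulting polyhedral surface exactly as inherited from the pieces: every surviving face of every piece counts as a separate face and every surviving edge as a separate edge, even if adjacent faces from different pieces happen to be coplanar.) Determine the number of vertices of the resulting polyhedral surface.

9

A regular octahedron: V=6, E=12, F=8.
Attach a pentagonal pyramid (V=6, E=10, F=6) along a 3-gon: merge 3 vertices and 3 edges, delete both glued faces → V=9, E=19, F=12.
Check: V − E + F = 9 − 19 + 12 = 2.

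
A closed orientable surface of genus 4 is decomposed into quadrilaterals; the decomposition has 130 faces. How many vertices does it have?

124

χ = 2 − 2·4 = -6, and every face is a square so 4F = 2E.
E = 4·130/2 = 260. Then V = -6 + E − F = -6 + 260 − 130 = 124.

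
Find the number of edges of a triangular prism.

9

A prism on an n-gon has two n-gon bases and n rectangular sides: V = 2·3 = 6, E = 3·3 = 9, F = 3 + 2 = 5.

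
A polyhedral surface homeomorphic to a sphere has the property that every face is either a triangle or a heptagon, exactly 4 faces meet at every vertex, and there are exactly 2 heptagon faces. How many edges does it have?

28

Let x be the number of triangles; then F = 2 + x.
Edge–face incidences: 2E = 7·2 + 3·x = 14 + 3x.
Every vertex has degree 4, so 4V = 2E.
Euler: V − E + F = 2 ⇒ (2E)/4 − E + (2 + x) = 2.
Multiply by 8: 2·(2E) − 4·(2E) + 8·(2 + x) = 16, i.e. 16 + 8x − 2·(14 + 3x) = 16.
Collecting terms: 2x − 12 = 16, so 2x = 28, so x = 14.
Then 2E = 14 + 3·14 = 56, so E = 28, V = 2E/4 = 14, F = 2 + 14 = 16.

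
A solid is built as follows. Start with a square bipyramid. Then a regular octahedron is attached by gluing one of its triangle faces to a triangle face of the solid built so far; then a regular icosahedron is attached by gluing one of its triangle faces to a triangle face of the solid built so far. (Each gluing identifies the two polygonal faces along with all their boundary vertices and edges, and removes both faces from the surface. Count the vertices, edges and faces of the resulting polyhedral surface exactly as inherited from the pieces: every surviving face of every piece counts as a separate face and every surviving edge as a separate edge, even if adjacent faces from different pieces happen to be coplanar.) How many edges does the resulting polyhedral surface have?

A square bipyramid: V=6, E=12, F=8.
Attach a regular octahedron (V=6, E=12, F=8) along a 3-gon: merge 3 vertices and 3 edges, delete both glued faces → V=9, E=21, F=14.
Attach a regular icosahedron (V=12, E=30, F=20) along a 3-gon: merge 3 vertices and 3 edges, delete both glued faces → V=18, E=48, F=32.
Check: V − E + F = 18 − 48 + 32 = 2.

48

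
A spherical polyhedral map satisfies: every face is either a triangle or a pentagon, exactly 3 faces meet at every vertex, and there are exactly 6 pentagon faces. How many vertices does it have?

Let x be the number of triangles; then F = 6 + x.
Edge–face incidences: 2E = 5·6 + 3·x = 30 + 3x.
Every vertex has degree 3, so 3V = 2E.
Euler: V − E + F = 2 ⇒ (2E)/3 − E + (6 + x) = 2.
Multiply by 6: 2·(2E) − 3·(2E) + 6·(6 + x) = 12, i.e. 36 + 6x − (30 + 3x) = 12.
Collecting terms: 3x + 6 = 12, so 3x = 6, so x = 2.
Then 2E = 30 + 3·2 = 36, so E = 18, V = 2E/3 = 12, F = 6 + 2 = 8.

12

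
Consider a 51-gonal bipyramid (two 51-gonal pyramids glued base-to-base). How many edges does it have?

A bipyramid over an n-gon has 2n triangular faces and n + 2 vertices: V = 51 + 2 = 53, E = 3·51 = 153, F = 2·51 = 102.

153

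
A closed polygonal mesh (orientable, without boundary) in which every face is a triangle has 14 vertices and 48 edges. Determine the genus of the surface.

2

Every face is a triangle and each edge borders two faces, so 3F = 2·48, giving F = 32.
χ = V − E + F = 14 − 48 + 32 = -2.
For a closed orientable surface χ = 2 − 2g, so g = (2 − (-2))/2 = 2.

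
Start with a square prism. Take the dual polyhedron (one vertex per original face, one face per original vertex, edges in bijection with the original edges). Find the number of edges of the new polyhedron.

The base solid has V = 8, E = 12, F = 6.
The dual swaps V and F and preserves E: V′ = F = 6, E′ = E = 12, F′ = V = 8.

12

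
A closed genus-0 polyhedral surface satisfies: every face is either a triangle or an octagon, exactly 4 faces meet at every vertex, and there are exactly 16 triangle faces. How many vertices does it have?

Let x be the number of octagons; then F = 16 + x.
Edge–face incidences: 2E = 3·16 + 8·x = 48 + 8x.
Every vertex has degree 4, so 4V = 2E.
Euler: V − E + F = 2 ⇒ (2E)/4 − E + (16 + x) = 2.
Multiply by 8: 2·(2E) − 4·(2E) + 8·(16 + x) = 16, i.e. 128 + 8x − 2·(48 + 8x) = 16.
Collecting terms: −8x + 32 = 16, so −8x = −16, so x = 2.
Then 2E = 48 + 8·2 = 64, so E = 32, V = 2E/4 = 16, F = 16 + 2 = 18.

16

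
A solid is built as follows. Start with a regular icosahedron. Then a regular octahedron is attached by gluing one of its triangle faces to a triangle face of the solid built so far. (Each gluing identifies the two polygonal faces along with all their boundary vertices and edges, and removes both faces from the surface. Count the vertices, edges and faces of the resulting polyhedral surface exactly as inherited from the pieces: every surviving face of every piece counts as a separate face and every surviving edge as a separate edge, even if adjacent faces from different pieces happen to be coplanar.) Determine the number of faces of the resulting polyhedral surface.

A regular icosahedron: V=12, E=30, F=20.
Attach a regular octahedron (V=6, E=12, F=8) along a 3-gon: merge 3 vertices and 3 edges, delete both glued faces → V=15, E=39, F=26.
Check: V − E + F = 15 − 39 + 26 = 2.

26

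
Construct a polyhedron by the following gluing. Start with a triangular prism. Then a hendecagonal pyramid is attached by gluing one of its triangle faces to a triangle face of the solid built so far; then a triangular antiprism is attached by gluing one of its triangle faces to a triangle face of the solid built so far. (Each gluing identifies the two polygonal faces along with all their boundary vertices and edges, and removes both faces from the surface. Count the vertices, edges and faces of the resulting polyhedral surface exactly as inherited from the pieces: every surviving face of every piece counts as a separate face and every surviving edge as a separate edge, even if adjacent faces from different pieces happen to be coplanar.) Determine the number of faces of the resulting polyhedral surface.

21

A triangular prism: V=6, E=9, F=5.
Attach a hendecagonal pyramid (V=12, E=22, F=12) along a 3-gon: merge 3 vertices and 3 edges, delete both glued faces → V=15, E=28, F=15.
Attach a triangular antiprism (V=6, E=12, F=8) along a 3-gon: merge 3 vertices and 3 edges, delete both glued faces → V=18, E=37, F=21.
Check: V − E + F = 18 − 37 + 21 = 2.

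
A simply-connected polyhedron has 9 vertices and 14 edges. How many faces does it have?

Here V − E + F = 2.
F = 2 − V + E = 2 − 9 + 14 = 7.

7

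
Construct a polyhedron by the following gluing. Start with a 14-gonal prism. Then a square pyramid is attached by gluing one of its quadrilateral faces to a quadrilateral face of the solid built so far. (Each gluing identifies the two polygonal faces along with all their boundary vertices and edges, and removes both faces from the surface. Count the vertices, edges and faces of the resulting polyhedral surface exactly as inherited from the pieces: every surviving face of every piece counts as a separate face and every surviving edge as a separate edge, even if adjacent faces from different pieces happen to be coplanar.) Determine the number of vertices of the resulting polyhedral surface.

29

A 14-gonal prism: V=28, E=42, F=16.
Attach a square pyramid (V=5, E=8, F=5) along a 4-gon: merge 4 vertices and 4 edges, delete both glued faces → V=29, E=46, F=19.
Check: V − E + F = 29 − 46 + 19 = 2.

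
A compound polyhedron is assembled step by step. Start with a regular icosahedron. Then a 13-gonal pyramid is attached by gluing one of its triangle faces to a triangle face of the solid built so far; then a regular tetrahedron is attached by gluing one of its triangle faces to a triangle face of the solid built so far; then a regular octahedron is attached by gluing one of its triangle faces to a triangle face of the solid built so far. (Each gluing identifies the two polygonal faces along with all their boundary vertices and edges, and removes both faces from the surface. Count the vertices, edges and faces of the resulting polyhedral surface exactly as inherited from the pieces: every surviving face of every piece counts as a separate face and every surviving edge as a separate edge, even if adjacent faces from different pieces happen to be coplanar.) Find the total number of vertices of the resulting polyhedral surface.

27

A regular icosahedron: V=12, E=30, F=20.
Attach a 13-gonal pyramid (V=14, E=26, F=14) along a 3-gon: merge 3 vertices and 3 edges, delete both glued faces → V=23, E=53, F=32.
Attach a regular tetrahedron (V=4, E=6, F=4) along a 3-gon: merge 3 vertices and 3 edges, delete both glued faces → V=24, E=56, F=34.
Attach a regular octahedron (V=6, E=12, F=8) along a 3-gon: merge 3 vertices and 3 edges, delete both glued faces → V=27, E=65, F=40.
Check: V − E + F = 27 − 65 + 40 = 2.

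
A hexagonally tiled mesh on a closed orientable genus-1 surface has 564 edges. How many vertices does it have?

376

χ = 2 − 2·1 = 0, and every face is a hexagon so 6F = 2E.
F = 2E/6 = 188. Then V = 0 + E − F = 0 + 564 − 188 = 376.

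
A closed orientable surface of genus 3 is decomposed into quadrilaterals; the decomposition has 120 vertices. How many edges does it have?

χ = 2 − 2·3 = -4, and every face is a square so 4F = 2E.
V − E + F = -4 with E = 4F/2 gives 120 − (4/2 − 1)·F = -4, so F = 124 and E = 248.

248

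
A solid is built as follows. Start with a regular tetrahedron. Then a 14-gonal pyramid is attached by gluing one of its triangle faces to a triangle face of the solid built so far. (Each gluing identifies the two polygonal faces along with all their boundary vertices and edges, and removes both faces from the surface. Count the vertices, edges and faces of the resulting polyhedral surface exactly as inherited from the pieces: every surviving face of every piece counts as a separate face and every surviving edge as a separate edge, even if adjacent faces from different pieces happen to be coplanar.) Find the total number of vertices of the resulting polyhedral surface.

16

A regular tetrahedron: V=4, E=6, F=4.
Attach a 14-gonal pyramid (V=15, E=28, F=15) along a 3-gon: merge 3 vertices and 3 edges, delete both glued faces → V=16, E=31, F=17.
Check: V − E + F = 16 − 31 + 17 = 2.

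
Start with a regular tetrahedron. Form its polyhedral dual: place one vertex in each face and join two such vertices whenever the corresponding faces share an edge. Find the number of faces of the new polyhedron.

The base solid has V = 4, E = 6, F = 4.
The dual swaps V and F and preserves E: V′ = F = 4, E′ = E = 6, F′ = V = 4.

4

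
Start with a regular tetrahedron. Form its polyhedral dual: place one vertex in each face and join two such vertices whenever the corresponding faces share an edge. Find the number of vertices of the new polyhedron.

The base solid has V = 4, E = 6, F = 4.
The dual swaps V and F and preserves E: V′ = F = 4, E′ = E = 6, F′ = V = 4.

4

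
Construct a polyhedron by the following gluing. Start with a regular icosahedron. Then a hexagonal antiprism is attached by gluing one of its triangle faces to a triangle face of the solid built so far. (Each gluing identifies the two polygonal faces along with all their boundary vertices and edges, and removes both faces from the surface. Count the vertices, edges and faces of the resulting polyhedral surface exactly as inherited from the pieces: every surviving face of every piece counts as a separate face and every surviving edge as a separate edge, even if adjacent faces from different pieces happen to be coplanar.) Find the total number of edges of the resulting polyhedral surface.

51

A regular icosahedron: V=12, E=30, F=20.
Attach a hexagonal antiprism (V=12, E=24, F=14) along a 3-gon: merge 3 vertices and 3 edges, delete both glued faces → V=21, E=51, F=32.
Check: V − E + F = 21 − 51 + 32 = 2.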